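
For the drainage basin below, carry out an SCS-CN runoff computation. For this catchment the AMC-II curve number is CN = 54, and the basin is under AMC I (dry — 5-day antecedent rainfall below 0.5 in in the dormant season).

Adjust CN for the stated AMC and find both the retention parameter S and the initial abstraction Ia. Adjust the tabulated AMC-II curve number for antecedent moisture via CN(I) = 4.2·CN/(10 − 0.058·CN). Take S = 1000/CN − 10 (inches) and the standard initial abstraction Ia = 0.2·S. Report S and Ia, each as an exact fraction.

Dry (AMC I): CN(I) = 4.2·54/(10 − 0.058·54) = (1134/5)/(1717/250) = 56700/1717 ≈ 33.023
Max retention: S = 1000/(56700/1717) − 10 = 11500/567 in (≈ 20.282 in)
Ia = 0.2S: 0.2·20.282 = 4.056 in (exactly 2300/567)

S = 11500/567 in ≈ 20.282 in; Ia = 2300/567 in ≈ 4.056 in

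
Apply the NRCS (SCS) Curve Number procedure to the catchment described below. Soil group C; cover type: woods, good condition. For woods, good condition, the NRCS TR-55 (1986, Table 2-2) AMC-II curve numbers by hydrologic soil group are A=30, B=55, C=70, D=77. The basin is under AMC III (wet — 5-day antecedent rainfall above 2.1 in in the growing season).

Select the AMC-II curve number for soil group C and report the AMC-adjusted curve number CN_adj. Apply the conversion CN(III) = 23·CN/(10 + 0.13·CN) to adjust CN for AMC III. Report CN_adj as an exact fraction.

CN_adj = 16100/191 ≈ 84.293

NRCS table: woods, good condition, soil group C → CN(II) = 70
CN(III) from CN(II)=70: (23·70)/(10 + 0.13·70) = 16100/191 ≈ 84.293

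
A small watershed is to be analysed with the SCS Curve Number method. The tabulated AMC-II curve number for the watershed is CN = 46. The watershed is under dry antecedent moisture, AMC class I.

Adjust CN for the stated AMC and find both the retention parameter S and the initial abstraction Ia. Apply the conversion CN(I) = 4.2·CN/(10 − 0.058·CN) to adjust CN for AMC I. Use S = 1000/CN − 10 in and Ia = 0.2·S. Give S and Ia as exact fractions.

Dry (AMC I): CN(I) = 4.2·46/(10 − 0.058·46) = (966/5)/(1833/250) = 16100/611 ≈ 26.350
Max retention: S = 1000/(16100/611) − 10 = 4500/161 in (≈ 27.950 in)
Initial abstraction Ia = S/5 = (4500/161)/5 = 900/161 ≈ 5.590 in

S = 4500/161 in ≈ 27.950 in; Ia = 900/161 in ≈ 5.590 in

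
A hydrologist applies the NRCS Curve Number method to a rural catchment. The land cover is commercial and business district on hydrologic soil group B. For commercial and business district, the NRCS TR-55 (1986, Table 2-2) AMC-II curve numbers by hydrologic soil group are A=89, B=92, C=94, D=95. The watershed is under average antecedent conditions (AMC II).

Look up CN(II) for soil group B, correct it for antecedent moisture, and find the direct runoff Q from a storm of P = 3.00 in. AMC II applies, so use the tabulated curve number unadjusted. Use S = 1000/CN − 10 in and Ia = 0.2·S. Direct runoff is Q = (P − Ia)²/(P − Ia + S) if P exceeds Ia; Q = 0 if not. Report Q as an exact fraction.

NRCS table: commercial and business district, soil group B → CN(II) = 92
Average conditions: CN = 92 (no AMC adjustment).
Max retention: S = 1000/92 − 10 = 20/23 in (≈ 0.870 in)
Ia = 0.2·(20/23) = 4/23 in ≈ 0.174 in
P − Ia = 3.000 − 0.174 = 65/23 ≈ 2.826 in (> 0, runoff occurs)
Q: (65/23)² ÷ (85/23) = 845/391 in (≈ 2.161 in)

Q = 845/391 in ≈ 2.161 in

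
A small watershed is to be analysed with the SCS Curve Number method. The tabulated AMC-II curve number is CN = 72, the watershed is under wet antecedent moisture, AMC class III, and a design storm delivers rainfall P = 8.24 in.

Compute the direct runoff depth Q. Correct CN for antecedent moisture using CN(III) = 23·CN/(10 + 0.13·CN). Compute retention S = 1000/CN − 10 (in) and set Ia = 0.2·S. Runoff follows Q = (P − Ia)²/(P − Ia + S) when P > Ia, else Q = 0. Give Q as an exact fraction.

Adjust CN=72 to AMC III: 23·72/(10 + 0.13·72) → 1656 ÷ (484/25) = 10350/121 ≈ 85.537
S = 1000/(10350/121) − 10 = 350/207 in ≈ 1.691 in
Initial abstraction Ia = S/5 = (350/207)/5 = 70/207 ≈ 0.338 in
Excess rainfall: 8.240 − 0.338 = 7.902 in; P > Ia so Q > 0
Q: (40892/5175)² ÷ (49642/5175) = 836077832/128448675 in (≈ 6.509 in)

Q = 836077832/128448675 in ≈ 6.509 in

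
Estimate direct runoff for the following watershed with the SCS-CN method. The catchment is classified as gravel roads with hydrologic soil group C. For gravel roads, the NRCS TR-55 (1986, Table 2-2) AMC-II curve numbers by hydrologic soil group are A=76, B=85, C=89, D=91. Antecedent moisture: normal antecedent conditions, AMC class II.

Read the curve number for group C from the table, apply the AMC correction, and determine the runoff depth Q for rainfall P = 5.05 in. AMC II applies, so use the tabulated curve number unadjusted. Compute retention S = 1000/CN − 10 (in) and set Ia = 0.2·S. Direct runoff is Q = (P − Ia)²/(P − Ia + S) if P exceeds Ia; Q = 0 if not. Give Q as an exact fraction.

NRCS table: gravel roads, soil group C → CN(II) = 89
Average conditions: CN = 89 (no AMC adjustment).
Retention S: 1000/CN − 10 with CN=89.000 → S = 110/89 ≈ 1.236 in
Ia = 0.2S: 0.2·1.236 = 0.247 in (exactly 22/89)
Excess rainfall: 5.050 − 0.247 = 4.803 in; P > Ia so Q > 0
Q = (8549/1780)²/((8549/1780) + 110/89) = (73085401/3168400)/(10749/1780) = 73085401/19133220 in ≈ 3.820 in

Q = 73085401/19133220 in ≈ 3.820 in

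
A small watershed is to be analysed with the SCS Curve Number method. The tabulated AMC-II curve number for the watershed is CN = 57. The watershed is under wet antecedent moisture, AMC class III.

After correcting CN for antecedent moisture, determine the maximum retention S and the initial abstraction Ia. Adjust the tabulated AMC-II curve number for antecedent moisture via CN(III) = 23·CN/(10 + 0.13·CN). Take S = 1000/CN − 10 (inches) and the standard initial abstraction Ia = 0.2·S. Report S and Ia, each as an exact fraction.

S = 4300/1311 in ≈ 3.280 in; Ia = 860/1311 in ≈ 0.656 in

CN(III) from CN(II)=57: (23·57)/(10 + 0.13·57) = 131100/1741 ≈ 75.302
S = 1000/(131100/1741) − 10 = 4300/1311 in ≈ 3.280 in
Ia = 0.2·(4300/1311) = 860/1311 in ≈ 0.656 in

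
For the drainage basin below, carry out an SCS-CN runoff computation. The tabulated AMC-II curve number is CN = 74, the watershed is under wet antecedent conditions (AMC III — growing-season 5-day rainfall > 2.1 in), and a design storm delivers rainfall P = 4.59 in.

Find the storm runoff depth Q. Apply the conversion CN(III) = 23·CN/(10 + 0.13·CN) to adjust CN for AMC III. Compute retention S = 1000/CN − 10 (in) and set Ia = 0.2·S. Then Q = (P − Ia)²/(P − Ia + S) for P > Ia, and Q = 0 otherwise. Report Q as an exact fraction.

Q = 132939722881/42091225900 in ≈ 3.158 in

Wet (AMC III): CN(III) = 23·74/(10 + 0.13·74) = 1702/(981/50) = 85100/981 ≈ 86.748
S = 1000/(85100/981) − 10 = 1300/851 in ≈ 1.528 in
Ia = 0.2S: 0.2·1.528 = 0.306 in (exactly 260/851)
Excess rainfall: 4.590 − 0.306 = 4.284 in; P > Ia so Q > 0
Q: (364609/85100)² ÷ (494609/85100) = 132939722881/42091225900 in (≈ 3.158 in)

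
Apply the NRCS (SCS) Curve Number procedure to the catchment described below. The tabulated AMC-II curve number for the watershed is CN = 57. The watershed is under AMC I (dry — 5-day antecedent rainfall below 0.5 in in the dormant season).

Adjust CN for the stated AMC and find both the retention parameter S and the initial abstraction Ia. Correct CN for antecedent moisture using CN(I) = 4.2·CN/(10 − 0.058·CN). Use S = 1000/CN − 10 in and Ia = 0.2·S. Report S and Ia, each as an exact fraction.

Adjust CN=57 to AMC I: 4.2·57/(10 − 0.058·57) → (1197/5) ÷ (3347/500) = 119700/3347 ≈ 35.763
Max retention: S = 1000/(119700/3347) − 10 = 21500/1197 in (≈ 17.962 in)
Initial abstraction Ia = S/5 = (21500/1197)/5 = 4300/1197 ≈ 3.592 in

S = 21500/1197 in ≈ 17.962 in; Ia = 4300/1197 in ≈ 3.592 in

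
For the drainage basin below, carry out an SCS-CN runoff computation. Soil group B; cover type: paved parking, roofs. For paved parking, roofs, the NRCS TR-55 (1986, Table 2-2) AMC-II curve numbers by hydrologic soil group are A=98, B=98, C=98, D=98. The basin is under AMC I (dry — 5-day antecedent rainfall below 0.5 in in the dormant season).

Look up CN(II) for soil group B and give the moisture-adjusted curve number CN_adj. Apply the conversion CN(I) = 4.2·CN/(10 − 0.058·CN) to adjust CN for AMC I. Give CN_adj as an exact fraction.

CN_adj = 102900/1079 ≈ 95.366

NRCS table: paved parking, roofs, soil group B → CN(II) = 98
Dry (AMC I): CN(I) = 4.2·98/(10 − 0.058·98) = (2058/5)/(1079/250) = 102900/1079 ≈ 95.366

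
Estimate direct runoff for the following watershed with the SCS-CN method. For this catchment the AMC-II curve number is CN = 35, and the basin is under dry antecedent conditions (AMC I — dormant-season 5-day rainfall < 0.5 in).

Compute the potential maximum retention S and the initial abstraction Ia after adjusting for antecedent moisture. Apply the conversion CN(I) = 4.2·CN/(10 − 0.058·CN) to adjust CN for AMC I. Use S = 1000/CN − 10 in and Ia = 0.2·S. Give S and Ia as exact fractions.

CN(I) from CN(II)=35: (4.2·35)/(10 − 0.058·35) = 14700/797 ≈ 18.444
S = 1000/(14700/797) − 10 = 6500/147 in ≈ 44.218 in
Ia = 0.2·(6500/147) = 1300/147 in ≈ 8.844 in

S = 6500/147 in ≈ 44.218 in; Ia = 1300/147 in ≈ 8.844 in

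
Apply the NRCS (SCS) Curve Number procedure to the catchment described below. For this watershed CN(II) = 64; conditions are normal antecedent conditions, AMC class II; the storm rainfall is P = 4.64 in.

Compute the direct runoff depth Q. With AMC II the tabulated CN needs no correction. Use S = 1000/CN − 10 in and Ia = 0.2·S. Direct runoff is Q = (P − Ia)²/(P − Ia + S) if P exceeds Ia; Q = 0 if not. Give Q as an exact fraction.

CN(II) = 64; AMC II needs no correction.
Retention S: 1000/CN − 10 with CN=64.000 → S = 45/8 ≈ 5.625 in
Initial abstraction Ia = S/5 = (45/8)/5 = 9/8 ≈ 1.125 in
Since P=4.640 > Ia=1.125: effective rainfall P−Ia = 703/200 in
Q: (703/200)² ÷ (457/50) = 494209/365600 in (≈ 1.352 in)

Q = 494209/365600 in ≈ 1.352 in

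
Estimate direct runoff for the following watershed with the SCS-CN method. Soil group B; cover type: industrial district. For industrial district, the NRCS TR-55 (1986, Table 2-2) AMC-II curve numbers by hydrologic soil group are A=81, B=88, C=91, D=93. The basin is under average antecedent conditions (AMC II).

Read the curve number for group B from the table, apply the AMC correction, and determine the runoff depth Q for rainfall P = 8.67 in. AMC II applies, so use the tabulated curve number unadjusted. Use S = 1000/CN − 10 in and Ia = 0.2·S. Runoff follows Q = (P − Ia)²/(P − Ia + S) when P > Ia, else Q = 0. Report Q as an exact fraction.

NRCS table: industrial district, soil group B → CN(II) = 88
Average conditions: CN = 88 (no AMC adjustment).
Retention S: 1000/CN − 10 with CN=88.000 → S = 15/11 ≈ 1.364 in
Ia = 0.2S: 0.2·1.364 = 0.273 in (exactly 3/11)
Since P=8.670 > Ia=0.273: effective rainfall P−Ia = 9237/1100 in
Q: (9237/1100)² ÷ (10737/1100) = 9480241/1312300 in (≈ 7.224 in)

Q = 9480241/1312300 in ≈ 7.224 in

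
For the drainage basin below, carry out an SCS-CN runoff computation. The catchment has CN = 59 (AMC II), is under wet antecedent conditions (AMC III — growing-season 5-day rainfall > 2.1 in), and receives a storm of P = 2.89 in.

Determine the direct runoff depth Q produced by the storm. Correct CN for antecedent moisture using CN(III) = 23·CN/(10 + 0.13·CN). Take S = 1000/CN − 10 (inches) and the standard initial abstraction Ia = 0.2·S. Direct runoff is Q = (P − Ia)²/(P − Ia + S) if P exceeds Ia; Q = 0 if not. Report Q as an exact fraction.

Q = 96207289929/97727476100 in ≈ 0.984 in

Wet (AMC III): CN(III) = 23·59/(10 + 0.13·59) = 1357/(1767/100) = 135700/1767 ≈ 76.797
S = 1000/(135700/1767) − 10 = 4100/1357 in ≈ 3.021 in
Initial abstraction Ia = S/5 = (4100/1357)/5 = 820/1357 ≈ 0.604 in
Excess rainfall: 2.890 − 0.604 = 2.286 in; P > Ia so Q > 0
Q: (310173/135700)² ÷ (720173/135700) = 96207289929/97727476100 in (≈ 0.984 in)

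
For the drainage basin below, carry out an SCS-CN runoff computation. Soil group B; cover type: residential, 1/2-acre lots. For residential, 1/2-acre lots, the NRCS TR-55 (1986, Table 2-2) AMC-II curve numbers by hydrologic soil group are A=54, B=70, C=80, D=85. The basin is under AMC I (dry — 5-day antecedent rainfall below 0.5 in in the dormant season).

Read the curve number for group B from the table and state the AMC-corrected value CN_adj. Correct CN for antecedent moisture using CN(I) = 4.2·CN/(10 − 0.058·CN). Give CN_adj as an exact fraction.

CN_adj = 4900/99 ≈ 49.495

NRCS table: residential, 1/2-acre lots, soil group B → CN(II) = 70
Adjust CN=70 to AMC I: 4.2·70/(10 − 0.058·70) → 294 ÷ (297/50) = 4900/99 ≈ 49.495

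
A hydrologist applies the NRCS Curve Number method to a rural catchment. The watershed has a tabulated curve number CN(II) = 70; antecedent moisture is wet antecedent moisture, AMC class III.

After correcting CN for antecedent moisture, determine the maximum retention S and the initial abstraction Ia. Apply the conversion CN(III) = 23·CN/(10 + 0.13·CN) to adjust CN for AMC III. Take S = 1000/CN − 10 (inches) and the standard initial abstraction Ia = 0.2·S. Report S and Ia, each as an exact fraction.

S = 300/161 in ≈ 1.863 in; Ia = 60/161 in ≈ 0.373 in

Adjust CN=70 to AMC III: 23·70/(10 + 0.13·70) → 1610 ÷ (191/10) = 16100/191 ≈ 84.293
S = 1000/(16100/191) − 10 = 300/161 in ≈ 1.863 in
Ia = 0.2·(300/161) = 60/161 in ≈ 0.373 in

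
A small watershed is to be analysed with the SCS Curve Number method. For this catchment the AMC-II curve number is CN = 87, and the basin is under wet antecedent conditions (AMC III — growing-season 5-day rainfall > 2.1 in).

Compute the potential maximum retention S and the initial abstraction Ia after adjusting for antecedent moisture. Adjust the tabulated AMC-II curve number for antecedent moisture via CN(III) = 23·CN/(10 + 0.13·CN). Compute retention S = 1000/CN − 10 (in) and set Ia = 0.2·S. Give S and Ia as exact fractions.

CN(III) from CN(II)=87: (23·87)/(10 + 0.13·87) = 200100/2131 ≈ 93.900
Max retention: S = 1000/(200100/2131) − 10 = 1300/2001 in (≈ 0.650 in)
Ia = 0.2S: 0.2·0.650 = 0.130 in (exactly 260/2001)

S = 1300/2001 in ≈ 0.650 in; Ia = 260/2001 in ≈ 0.130 in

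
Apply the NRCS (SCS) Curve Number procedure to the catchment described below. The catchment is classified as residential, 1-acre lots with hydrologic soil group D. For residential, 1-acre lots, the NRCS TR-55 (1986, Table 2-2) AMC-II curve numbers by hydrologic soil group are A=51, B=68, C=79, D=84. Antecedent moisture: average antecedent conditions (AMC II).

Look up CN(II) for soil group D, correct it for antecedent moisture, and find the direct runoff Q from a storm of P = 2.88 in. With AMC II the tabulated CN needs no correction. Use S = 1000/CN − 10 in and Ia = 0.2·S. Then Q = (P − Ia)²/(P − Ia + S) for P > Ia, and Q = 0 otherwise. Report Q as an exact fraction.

NRCS table: residential, 1-acre lots, soil group D → CN(II) = 84
Average conditions: CN = 84 (no AMC adjustment).
Retention S: 1000/CN − 10 with CN=84.000 → S = 40/21 ≈ 1.905 in
Ia = 0.2S: 0.2·1.905 = 0.381 in (exactly 8/21)
P − Ia = 2.880 − 0.381 = 1312/525 ≈ 2.499 in (> 0, runoff occurs)
Runoff Q = (P−Ia)²/(P−Ia+S) = (2.499)²/(2.499+1.905) = 215168/151725 ≈ 1.418 in

Q = 215168/151725 in ≈ 1.418 in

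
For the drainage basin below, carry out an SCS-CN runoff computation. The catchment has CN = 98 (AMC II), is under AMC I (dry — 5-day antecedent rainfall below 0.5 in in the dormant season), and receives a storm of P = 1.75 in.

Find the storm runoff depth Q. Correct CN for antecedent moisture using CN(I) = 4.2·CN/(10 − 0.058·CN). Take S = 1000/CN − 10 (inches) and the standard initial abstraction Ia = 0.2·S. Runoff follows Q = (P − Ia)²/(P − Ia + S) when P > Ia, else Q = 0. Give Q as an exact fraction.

Q = 46280809/36233148 in ≈ 1.277 in

Dry (AMC I): CN(I) = 4.2·98/(10 − 0.058·98) = (2058/5)/(1079/250) = 102900/1079 ≈ 95.366
Max retention: S = 1000/(102900/1079) − 10 = 500/1029 in (≈ 0.486 in)
Ia = 0.2·(500/1029) = 100/1029 in ≈ 0.097 in
P − Ia = 1.750 − 0.097 = 6803/4116 ≈ 1.653 in (> 0, runoff occurs)
Q: (6803/4116)² ÷ (8803/4116) = 46280809/36233148 in (≈ 1.277 in)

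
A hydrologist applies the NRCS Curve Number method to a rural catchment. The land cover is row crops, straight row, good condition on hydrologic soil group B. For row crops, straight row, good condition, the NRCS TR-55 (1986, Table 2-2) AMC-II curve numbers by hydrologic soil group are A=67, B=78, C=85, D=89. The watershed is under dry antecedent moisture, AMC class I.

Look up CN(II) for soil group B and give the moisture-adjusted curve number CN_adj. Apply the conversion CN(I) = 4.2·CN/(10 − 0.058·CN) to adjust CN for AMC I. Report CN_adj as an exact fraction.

NRCS table: row crops, straight row, good condition, soil group B → CN(II) = 78
CN(I) from CN(II)=78: (4.2·78)/(10 − 0.058·78) = 81900/1369 ≈ 59.825

CN_adj = 81900/1369 ≈ 59.825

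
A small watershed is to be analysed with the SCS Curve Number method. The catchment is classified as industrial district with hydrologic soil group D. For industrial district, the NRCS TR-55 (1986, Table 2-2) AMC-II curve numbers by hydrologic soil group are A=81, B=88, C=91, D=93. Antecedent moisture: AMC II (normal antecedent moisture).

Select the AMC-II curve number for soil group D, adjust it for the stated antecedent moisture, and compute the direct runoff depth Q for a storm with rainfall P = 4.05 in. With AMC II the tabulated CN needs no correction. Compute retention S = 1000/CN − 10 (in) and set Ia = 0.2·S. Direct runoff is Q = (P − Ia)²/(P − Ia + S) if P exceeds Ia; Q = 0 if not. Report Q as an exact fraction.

NRCS table: industrial district, soil group D → CN(II) = 93
Average conditions: CN = 93 (no AMC adjustment).
Retention S: 1000/CN − 10 with CN=93.000 → S = 70/93 ≈ 0.753 in
Ia = 0.2S: 0.2·0.753 = 0.151 in (exactly 14/93)
P − Ia = 4.050 − 0.151 = 7253/1860 ≈ 3.899 in (> 0, runoff occurs)
Runoff Q = (P−Ia)²/(P−Ia+S) = (3.899)²/(3.899+0.753) = 52606009/16094580 ≈ 3.269 in

Q = 52606009/16094580 in ≈ 3.269 in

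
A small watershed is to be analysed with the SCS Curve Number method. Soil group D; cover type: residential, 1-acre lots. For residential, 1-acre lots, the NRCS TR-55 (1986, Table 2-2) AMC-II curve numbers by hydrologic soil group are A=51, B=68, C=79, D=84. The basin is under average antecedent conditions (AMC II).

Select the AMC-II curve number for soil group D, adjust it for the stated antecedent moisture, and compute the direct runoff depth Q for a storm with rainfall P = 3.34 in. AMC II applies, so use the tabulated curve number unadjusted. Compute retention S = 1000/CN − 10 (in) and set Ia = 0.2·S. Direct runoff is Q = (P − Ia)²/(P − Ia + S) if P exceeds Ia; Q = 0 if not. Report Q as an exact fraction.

Q = 9653449/5362350 in ≈ 1.800 in

NRCS table: residential, 1-acre lots, soil group D → CN(II) = 84
Average conditions: CN = 84 (no AMC adjustment).
Max retention: S = 1000/84 − 10 = 40/21 in (≈ 1.905 in)
Ia = 0.2·(40/21) = 8/21 in ≈ 0.381 in
Since P=3.340 > Ia=0.381: effective rainfall P−Ia = 3107/1050 in
Q: (3107/1050)² ÷ (5107/1050) = 9653449/5362350 in (≈ 1.800 in)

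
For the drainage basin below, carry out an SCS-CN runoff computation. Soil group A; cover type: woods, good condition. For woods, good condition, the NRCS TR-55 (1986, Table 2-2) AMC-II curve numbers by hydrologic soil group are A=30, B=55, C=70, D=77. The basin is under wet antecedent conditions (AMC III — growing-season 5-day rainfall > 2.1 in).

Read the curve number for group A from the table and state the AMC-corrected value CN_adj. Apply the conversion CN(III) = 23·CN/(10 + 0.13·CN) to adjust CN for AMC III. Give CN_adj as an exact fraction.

NRCS table: woods, good condition, soil group A → CN(II) = 30
Adjust CN=30 to AMC III: 23·30/(10 + 0.13·30) → 690 ÷ (139/10) = 6900/139 ≈ 49.640

CN_adj = 6900/139 ≈ 49.640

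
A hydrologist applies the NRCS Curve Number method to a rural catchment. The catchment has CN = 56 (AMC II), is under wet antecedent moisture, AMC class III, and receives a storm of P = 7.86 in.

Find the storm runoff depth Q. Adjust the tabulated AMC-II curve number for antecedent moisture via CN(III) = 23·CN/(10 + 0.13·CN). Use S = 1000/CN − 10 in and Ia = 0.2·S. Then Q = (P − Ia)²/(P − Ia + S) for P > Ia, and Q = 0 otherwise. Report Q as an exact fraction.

CN(III) from CN(II)=56: (23·56)/(10 + 0.13·56) = 4025/54 ≈ 74.537
Max retention: S = 1000/(4025/54) − 10 = 550/161 in (≈ 3.416 in)
Ia = 0.2·(550/161) = 110/161 in ≈ 0.683 in
P − Ia = 7.860 − 0.683 = 57773/8050 ≈ 7.177 in (> 0, runoff occurs)
Q: (57773/8050)² ÷ (85273/8050) = 3337719529/686447650 in (≈ 4.862 in)

Q = 3337719529/686447650 in ≈ 4.862 in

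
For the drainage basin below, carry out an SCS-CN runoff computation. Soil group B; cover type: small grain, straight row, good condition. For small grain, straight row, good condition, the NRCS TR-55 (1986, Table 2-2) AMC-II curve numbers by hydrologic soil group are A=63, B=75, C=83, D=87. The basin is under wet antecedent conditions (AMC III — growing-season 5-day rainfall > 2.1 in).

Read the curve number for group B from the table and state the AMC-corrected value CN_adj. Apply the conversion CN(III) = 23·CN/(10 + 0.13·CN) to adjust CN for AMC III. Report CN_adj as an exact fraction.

NRCS table: small grain, straight row, good condition, soil group B → CN(II) = 75
Wet (AMC III): CN(III) = 23·75/(10 + 0.13·75) = 1725/(79/4) = 6900/79 ≈ 87.342

CN_adj = 6900/79 ≈ 87.342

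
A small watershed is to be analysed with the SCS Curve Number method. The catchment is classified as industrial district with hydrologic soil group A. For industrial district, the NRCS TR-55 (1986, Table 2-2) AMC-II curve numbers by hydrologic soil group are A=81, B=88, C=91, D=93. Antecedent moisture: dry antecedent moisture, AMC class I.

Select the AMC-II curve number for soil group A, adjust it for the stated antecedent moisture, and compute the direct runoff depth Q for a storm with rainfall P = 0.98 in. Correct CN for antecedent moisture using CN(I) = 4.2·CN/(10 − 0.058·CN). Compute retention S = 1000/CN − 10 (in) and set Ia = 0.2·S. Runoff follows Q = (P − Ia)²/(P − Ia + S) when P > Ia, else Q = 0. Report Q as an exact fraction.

NRCS table: industrial district, soil group A → CN(II) = 81
Dry (AMC I): CN(I) = 4.2·81/(10 − 0.058·81) = (1701/5)/(2651/500) = 170100/2651 ≈ 64.164
Retention S: 1000/CN − 10 with CN=64.164 → S = 9500/1701 ≈ 5.585 in
Ia = 0.2·(9500/1701) = 1900/1701 in ≈ 1.117 in
P = 0.980 ≤ Ia = 1.117 in: entire storm abstracted, Q = 0.

Q = 0 in ≈ 0.000 in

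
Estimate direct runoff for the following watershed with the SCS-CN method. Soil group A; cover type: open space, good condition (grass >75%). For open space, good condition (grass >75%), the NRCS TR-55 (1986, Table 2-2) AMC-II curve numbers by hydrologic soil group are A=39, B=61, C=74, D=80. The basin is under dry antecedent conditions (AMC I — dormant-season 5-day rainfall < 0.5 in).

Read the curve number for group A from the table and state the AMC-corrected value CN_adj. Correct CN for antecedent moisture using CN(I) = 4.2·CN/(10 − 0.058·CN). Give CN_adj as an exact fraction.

CN_adj = 81900/3869 ≈ 21.168

NRCS table: open space, good condition (grass >75%), soil group A → CN(II) = 39
Dry (AMC I): CN(I) = 4.2·39/(10 − 0.058·39) = (819/5)/(3869/500) = 81900/3869 ≈ 21.168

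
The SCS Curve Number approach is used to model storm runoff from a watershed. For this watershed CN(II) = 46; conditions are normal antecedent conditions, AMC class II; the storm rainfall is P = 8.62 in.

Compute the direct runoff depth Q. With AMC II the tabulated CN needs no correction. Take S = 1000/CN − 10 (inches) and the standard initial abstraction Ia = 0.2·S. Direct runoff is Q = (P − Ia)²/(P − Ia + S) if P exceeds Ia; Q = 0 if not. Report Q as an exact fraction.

Q = 52027369/23819950 in ≈ 2.184 in

AMC II — tabulated CN = 46 applies directly.
S = 1000/46 − 10 = 270/23 in ≈ 11.739 in
Initial abstraction Ia = S/5 = (270/23)/5 = 54/23 ≈ 2.348 in
Since P=8.620 > Ia=2.348: effective rainfall P−Ia = 7213/1150 in
Q = (7213/1150)²/((7213/1150) + 270/23) = (52027369/1322500)/(20713/1150) = 52027369/23819950 in ≈ 2.184 in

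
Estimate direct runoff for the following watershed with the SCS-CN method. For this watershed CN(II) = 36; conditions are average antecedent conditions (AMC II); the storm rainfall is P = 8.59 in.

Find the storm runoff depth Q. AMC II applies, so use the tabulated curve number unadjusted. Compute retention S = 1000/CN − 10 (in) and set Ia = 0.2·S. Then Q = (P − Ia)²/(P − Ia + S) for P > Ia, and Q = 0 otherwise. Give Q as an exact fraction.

CN(II) = 36; AMC II needs no correction.
Max retention: S = 1000/36 − 10 = 160/9 in (≈ 17.778 in)
Ia = 0.2·(160/9) = 32/9 in ≈ 3.556 in
Since P=8.590 > Ia=3.556: effective rainfall P−Ia = 4531/900 in
Q: (4531/900)² ÷ (20531/900) = 20529961/18477900 in (≈ 1.111 in)

Q = 20529961/18477900 in ≈ 1.111 in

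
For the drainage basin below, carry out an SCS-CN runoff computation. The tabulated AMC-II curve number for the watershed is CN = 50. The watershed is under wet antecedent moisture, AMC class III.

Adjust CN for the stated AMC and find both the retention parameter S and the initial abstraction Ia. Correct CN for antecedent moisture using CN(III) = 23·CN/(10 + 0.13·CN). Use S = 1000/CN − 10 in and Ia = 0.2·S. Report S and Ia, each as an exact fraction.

Adjust CN=50 to AMC III: 23·50/(10 + 0.13·50) → 1150 ÷ (33/2) = 2300/33 ≈ 69.697
S = 1000/(2300/33) − 10 = 100/23 in ≈ 4.348 in
Ia = 0.2·(100/23) = 20/23 in ≈ 0.870 in

S = 100/23 in ≈ 4.348 in; Ia = 20/23 in ≈ 0.870 in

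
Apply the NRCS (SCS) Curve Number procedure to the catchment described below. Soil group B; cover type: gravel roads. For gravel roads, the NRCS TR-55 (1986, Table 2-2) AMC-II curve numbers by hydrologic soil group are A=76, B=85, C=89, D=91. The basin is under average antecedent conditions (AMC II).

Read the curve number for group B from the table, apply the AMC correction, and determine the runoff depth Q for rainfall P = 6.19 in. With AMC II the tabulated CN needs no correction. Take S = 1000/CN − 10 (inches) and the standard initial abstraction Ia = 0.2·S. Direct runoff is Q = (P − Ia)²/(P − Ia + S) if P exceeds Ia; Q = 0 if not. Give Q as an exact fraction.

Q = 98465929/21969100 in ≈ 4.482 in

NRCS table: gravel roads, soil group B → CN(II) = 85
Average conditions: CN = 85 (no AMC adjustment).
S = 1000/85 − 10 = 30/17 in ≈ 1.765 in
Ia = 0.2S: 0.2·1.765 = 0.353 in (exactly 6/17)
Excess rainfall: 6.190 − 0.353 = 5.837 in; P > Ia so Q > 0
Runoff Q = (P−Ia)²/(P−Ia+S) = (5.837)²/(5.837+1.765) = 98465929/21969100 ≈ 4.482 in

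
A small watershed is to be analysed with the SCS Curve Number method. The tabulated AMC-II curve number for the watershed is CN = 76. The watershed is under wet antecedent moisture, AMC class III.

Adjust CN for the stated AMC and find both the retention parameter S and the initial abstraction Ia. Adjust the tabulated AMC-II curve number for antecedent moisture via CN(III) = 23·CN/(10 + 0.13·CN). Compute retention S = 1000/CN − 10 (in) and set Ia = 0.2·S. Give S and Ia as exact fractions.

Adjust CN=76 to AMC III: 23·76/(10 + 0.13·76) → 1748 ÷ (497/25) = 43700/497 ≈ 87.928
S = 1000/(43700/497) − 10 = 600/437 in ≈ 1.373 in
Initial abstraction Ia = S/5 = (600/437)/5 = 120/437 ≈ 0.275 in

S = 600/437 in ≈ 1.373 in; Ia = 120/437 in ≈ 0.275 in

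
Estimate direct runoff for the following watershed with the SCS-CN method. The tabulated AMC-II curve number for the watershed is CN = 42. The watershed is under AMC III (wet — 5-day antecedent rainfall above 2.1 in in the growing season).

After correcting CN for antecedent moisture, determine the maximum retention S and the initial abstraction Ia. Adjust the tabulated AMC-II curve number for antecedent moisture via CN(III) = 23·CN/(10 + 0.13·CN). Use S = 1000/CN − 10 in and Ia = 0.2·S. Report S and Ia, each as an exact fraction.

S = 2900/483 in ≈ 6.004 in; Ia = 580/483 in ≈ 1.201 in

Wet (AMC III): CN(III) = 23·42/(10 + 0.13·42) = 966/(773/50) = 48300/773 ≈ 62.484
S = 1000/(48300/773) − 10 = 2900/483 in ≈ 6.004 in
Ia = 0.2·(2900/483) = 580/483 in ≈ 1.201 in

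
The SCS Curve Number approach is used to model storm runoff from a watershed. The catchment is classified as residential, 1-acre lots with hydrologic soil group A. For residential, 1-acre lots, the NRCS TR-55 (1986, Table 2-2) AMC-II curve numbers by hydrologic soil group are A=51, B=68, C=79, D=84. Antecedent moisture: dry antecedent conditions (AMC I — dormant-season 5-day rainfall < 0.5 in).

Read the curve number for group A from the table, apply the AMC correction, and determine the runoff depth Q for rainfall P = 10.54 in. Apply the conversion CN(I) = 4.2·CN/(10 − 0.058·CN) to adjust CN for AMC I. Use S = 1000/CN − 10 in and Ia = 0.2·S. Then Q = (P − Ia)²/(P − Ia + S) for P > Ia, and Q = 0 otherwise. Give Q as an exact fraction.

NRCS table: residential, 1-acre lots, soil group A → CN(II) = 51
Adjust CN=51 to AMC I: 4.2·51/(10 − 0.058·51) → (1071/5) ÷ (3521/500) = 15300/503 ≈ 30.417
Max retention: S = 1000/(15300/503) − 10 = 3500/153 in (≈ 22.876 in)
Ia = 0.2·(3500/153) = 700/153 in ≈ 4.575 in
P − Ia = 10.540 − 4.575 = 45631/7650 ≈ 5.965 in (> 0, runoff occurs)
Runoff Q = (P−Ia)²/(P−Ia+S) = (5.965)²/(5.965+22.876) = 2082188161/1687827150 ≈ 1.234 in

Q = 2082188161/1687827150 in ≈ 1.234 in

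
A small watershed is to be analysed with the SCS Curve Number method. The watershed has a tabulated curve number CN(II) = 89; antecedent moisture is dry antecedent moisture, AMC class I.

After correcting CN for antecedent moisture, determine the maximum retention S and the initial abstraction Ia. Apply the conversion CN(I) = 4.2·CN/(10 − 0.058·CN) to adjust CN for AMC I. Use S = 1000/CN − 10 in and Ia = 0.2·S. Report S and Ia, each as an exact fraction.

S = 5500/1869 in ≈ 2.943 in; Ia = 1100/1869 in ≈ 0.589 in

CN(I) from CN(II)=89: (4.2·89)/(10 − 0.058·89) = 186900/2419 ≈ 77.263
Retention S: 1000/CN − 10 with CN=77.263 → S = 5500/1869 ≈ 2.943 in
Ia = 0.2S: 0.2·2.943 = 0.589 in (exactly 1100/1869)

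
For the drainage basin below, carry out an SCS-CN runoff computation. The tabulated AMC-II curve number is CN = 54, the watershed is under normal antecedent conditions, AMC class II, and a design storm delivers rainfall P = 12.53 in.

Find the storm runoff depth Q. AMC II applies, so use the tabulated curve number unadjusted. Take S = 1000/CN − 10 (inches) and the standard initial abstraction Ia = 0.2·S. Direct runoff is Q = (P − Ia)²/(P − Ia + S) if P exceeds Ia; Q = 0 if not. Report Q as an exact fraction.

CN(II) = 54; AMC II needs no correction.
Max retention: S = 1000/54 − 10 = 230/27 in (≈ 8.519 in)
Ia = 0.2·(230/27) = 46/27 in ≈ 1.704 in
P − Ia = 12.530 − 1.704 = 29231/2700 ≈ 10.826 in (> 0, runoff occurs)
Runoff Q = (P−Ia)²/(P−Ia+S) = (10.826)²/(10.826+8.519) = 854451361/141023700 ≈ 6.059 in

Q = 854451361/141023700 in ≈ 6.059 in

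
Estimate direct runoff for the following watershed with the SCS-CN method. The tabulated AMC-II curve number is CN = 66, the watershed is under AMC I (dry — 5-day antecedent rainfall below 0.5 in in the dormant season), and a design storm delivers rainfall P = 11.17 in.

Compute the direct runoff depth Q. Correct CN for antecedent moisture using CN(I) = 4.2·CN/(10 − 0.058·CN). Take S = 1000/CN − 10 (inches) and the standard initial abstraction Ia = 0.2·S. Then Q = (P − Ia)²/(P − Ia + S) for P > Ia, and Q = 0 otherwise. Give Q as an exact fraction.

Q = 364913854561/100767813300 in ≈ 3.621 in

CN(I) from CN(II)=66: (4.2·66)/(10 − 0.058·66) = 69300/1543 ≈ 44.913
Retention S: 1000/CN − 10 with CN=44.913 → S = 8500/693 ≈ 12.266 in
Ia = 0.2S: 0.2·12.266 = 2.453 in (exactly 1700/693)
Since P=11.170 > Ia=2.453: effective rainfall P−Ia = 604081/69300 in
Runoff Q = (P−Ia)²/(P−Ia+S) = (8.717)²/(8.717+12.266) = 364913854561/100767813300 ≈ 3.621 in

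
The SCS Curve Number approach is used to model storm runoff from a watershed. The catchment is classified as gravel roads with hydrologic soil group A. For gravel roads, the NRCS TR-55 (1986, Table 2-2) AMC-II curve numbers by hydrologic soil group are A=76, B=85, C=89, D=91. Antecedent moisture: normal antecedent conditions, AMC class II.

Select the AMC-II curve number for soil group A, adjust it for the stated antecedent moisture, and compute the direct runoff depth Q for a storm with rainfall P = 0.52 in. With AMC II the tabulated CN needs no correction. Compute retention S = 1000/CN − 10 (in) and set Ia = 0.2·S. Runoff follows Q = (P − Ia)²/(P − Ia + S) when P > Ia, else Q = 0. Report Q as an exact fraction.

NRCS table: gravel roads, soil group A → CN(II) = 76
Average conditions: CN = 76 (no AMC adjustment).
Max retention: S = 1000/76 − 10 = 60/19 in (≈ 3.158 in)
Initial abstraction Ia = S/5 = (60/19)/5 = 12/19 ≈ 0.632 in
P = 0.520 ≤ Ia = 0.632 in: entire storm abstracted, Q = 0.

Q = 0 in ≈ 0.000 in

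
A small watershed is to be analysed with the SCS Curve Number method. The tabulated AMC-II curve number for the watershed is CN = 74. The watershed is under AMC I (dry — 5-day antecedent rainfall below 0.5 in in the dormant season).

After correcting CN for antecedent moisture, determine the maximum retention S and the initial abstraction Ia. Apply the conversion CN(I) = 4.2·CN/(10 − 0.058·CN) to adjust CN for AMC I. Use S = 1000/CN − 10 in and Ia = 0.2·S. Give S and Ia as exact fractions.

S = 6500/777 in ≈ 8.366 in; Ia = 1300/777 in ≈ 1.673 in

Adjust CN=74 to AMC I: 4.2·74/(10 − 0.058·74) → (1554/5) ÷ (1427/250) = 77700/1427 ≈ 54.450
Max retention: S = 1000/(77700/1427) − 10 = 6500/777 in (≈ 8.366 in)
Ia = 0.2S: 0.2·8.366 = 1.673 in (exactly 1300/777)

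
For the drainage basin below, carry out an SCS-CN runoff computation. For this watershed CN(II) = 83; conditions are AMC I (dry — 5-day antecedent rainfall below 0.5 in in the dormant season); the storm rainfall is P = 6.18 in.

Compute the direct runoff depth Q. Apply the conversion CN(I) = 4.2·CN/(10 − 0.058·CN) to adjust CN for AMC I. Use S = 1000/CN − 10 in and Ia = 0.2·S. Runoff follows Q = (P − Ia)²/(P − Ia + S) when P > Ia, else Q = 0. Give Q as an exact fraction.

Q = 205741166569/76568857050 in ≈ 2.687 in

Dry (AMC I): CN(I) = 4.2·83/(10 − 0.058·83) = (1743/5)/(2593/500) = 174300/2593 ≈ 67.219
Retention S: 1000/CN − 10 with CN=67.219 → S = 8500/1743 ≈ 4.877 in
Initial abstraction Ia = S/5 = (8500/1743)/5 = 1700/1743 ≈ 0.975 in
Since P=6.180 > Ia=0.975: effective rainfall P−Ia = 453587/87150 in
Runoff Q = (P−Ia)²/(P−Ia+S) = (5.205)²/(5.205+4.877) = 205741166569/76568857050 ≈ 2.687 in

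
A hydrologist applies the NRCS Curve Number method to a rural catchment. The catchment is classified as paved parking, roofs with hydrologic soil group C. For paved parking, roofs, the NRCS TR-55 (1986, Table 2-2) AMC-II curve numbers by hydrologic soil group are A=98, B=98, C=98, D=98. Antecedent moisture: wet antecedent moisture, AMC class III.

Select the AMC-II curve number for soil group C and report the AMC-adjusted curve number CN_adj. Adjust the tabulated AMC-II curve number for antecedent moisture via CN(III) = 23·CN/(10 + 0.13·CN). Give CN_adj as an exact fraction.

NRCS table: paved parking, roofs, soil group C → CN(II) = 98
Adjust CN=98 to AMC III: 23·98/(10 + 0.13·98) → 2254 ÷ (1137/50) = 112700/1137 ≈ 99.120

CN_adj = 112700/1137 ≈ 99.120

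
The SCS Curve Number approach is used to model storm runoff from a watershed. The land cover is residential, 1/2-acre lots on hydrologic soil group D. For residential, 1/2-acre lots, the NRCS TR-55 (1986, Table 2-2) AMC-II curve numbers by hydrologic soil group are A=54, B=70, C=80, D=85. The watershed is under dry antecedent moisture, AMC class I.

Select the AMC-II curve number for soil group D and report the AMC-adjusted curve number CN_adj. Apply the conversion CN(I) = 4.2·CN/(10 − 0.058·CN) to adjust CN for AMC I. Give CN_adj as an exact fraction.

NRCS table: residential, 1/2-acre lots, soil group D → CN(II) = 85
CN(I) from CN(II)=85: (4.2·85)/(10 − 0.058·85) = 11900/169 ≈ 70.414

CN_adj = 11900/169 ≈ 70.414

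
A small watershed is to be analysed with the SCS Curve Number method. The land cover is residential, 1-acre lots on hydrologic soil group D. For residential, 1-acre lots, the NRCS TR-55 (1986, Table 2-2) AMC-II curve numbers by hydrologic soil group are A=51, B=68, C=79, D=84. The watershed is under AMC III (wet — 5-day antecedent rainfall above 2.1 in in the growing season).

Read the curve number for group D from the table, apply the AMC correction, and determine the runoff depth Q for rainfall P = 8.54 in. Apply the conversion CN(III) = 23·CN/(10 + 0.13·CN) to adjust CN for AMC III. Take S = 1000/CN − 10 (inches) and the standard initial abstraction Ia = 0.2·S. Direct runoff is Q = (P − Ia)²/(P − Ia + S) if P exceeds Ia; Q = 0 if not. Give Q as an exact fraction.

NRCS table: residential, 1-acre lots, soil group D → CN(II) = 84
CN(III) from CN(II)=84: (23·84)/(10 + 0.13·84) = 48300/523 ≈ 92.352
S = 1000/(48300/523) − 10 = 400/483 in ≈ 0.828 in
Initial abstraction Ia = S/5 = (400/483)/5 = 80/483 ≈ 0.166 in
Since P=8.540 > Ia=0.166: effective rainfall P−Ia = 202241/24150 in
Q = (202241/24150)²/((202241/24150) + 400/483) = (40901422081/583222500)/(222241/24150) = 40901422081/5367120150 in ≈ 7.621 in

Q = 40901422081/5367120150 in ≈ 7.621 in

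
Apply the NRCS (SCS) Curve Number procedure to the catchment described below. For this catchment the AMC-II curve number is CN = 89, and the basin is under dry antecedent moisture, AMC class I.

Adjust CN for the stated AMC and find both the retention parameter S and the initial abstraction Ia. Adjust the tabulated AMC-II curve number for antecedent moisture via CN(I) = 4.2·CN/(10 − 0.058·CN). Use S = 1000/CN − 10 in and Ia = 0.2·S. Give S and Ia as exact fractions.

S = 5500/1869 in ≈ 2.943 in; Ia = 1100/1869 in ≈ 0.589 in

Adjust CN=89 to AMC I: 4.2·89/(10 − 0.058·89) → (1869/5) ÷ (2419/500) = 186900/2419 ≈ 77.263
Max retention: S = 1000/(186900/2419) − 10 = 5500/1869 in (≈ 2.943 in)
Ia = 0.2·(5500/1869) = 1100/1869 in ≈ 0.589 in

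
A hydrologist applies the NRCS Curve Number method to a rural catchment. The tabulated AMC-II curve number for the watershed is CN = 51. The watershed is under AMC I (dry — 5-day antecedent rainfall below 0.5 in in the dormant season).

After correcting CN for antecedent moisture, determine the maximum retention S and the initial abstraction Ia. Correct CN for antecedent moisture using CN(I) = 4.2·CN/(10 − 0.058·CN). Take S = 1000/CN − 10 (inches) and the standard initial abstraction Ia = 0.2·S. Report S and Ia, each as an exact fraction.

CN(I) from CN(II)=51: (4.2·51)/(10 − 0.058·51) = 15300/503 ≈ 30.417
Retention S: 1000/CN − 10 with CN=30.417 → S = 3500/153 ≈ 22.876 in
Initial abstraction Ia = S/5 = (3500/153)/5 = 700/153 ≈ 4.575 in

S = 3500/153 in ≈ 22.876 in; Ia = 700/153 in ≈ 4.575 in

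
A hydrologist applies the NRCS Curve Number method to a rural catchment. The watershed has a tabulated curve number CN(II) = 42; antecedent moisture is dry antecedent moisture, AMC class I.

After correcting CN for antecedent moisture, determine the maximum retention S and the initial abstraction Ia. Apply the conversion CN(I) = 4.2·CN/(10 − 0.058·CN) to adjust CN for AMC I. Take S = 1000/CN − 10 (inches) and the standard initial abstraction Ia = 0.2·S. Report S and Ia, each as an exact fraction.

S = 14500/441 in ≈ 32.880 in; Ia = 2900/441 in ≈ 6.576 in

Dry (AMC I): CN(I) = 4.2·42/(10 − 0.058·42) = (882/5)/(1891/250) = 44100/1891 ≈ 23.321
S = 1000/(44100/1891) − 10 = 14500/441 in ≈ 32.880 in
Ia = 0.2S: 0.2·32.880 = 6.576 in (exactly 2900/441)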